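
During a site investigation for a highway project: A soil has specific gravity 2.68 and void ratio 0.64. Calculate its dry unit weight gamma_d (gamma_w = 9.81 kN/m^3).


Result: 16.031 kN/m^3

Derivation:
Using gamma_d = Gs * gamma_w / (1 + e)
gamma_d = 2.68 * 9.81 / (1 + 0.64)
gamma_d = 2.68 * 9.81 / 1.64
gamma_d = 16.031 kN/m^3


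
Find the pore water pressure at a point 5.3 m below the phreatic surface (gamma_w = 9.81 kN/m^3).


Using u = gamma_w * h_w
u = 9.81 * 5.3
u = 51.99 kPa


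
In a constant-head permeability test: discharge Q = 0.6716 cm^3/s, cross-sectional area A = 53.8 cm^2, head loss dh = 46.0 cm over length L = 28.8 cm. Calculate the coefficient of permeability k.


Compute hydraulic gradient:
i = dh / L = 46.0 / 28.8 = 1.59722
Then apply Darcy's law:
k = Q / (A * i)
k = 0.6716 / (53.8 * 1.59722)
k = 0.6716 / 85.9306
k = 0.007816 cm/s


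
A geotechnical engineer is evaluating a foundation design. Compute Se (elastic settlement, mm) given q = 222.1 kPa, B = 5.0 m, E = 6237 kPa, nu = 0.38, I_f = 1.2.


Using Se = q * B * (1 - nu^2) * I_f / E
1 - nu^2 = 1 - 0.38^2 = 0.8556
Se = 222.1 * 5.0 * 0.8556 * 1.2 / 6237
Se = 0.182808 m
Convert to mm: Se = 0.182808 * 1000 = 182.808 mm


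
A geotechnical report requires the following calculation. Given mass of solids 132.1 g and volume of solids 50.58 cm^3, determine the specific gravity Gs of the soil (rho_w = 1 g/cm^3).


Result: 2.612

Derivation:
Using Gs = m_s / (V_s * rho_w)
Since rho_w = 1 g/cm^3:
Gs = 132.1 / 50.58
Gs = 2.612


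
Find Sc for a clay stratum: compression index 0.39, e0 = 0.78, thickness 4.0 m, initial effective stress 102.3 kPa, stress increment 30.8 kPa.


Using Sc = Cc * H / (1 + e0) * log10((sigma0 + delta_sigma) / sigma0)
Stress ratio = (102.3 + 30.8) / 102.3 = 1.30108
log10(1.30108) = 0.114302
Cc * H / (1 + e0) = 0.39 * 4.0 / (1 + 0.78) = 0.876404
Sc = 0.876404 * 0.114302
Sc = 0.1002 m


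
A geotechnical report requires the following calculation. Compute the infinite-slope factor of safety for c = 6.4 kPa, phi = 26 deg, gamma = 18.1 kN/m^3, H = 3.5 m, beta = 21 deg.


Result: 1.573

Derivation:
Using Fs = c / (gamma*H*sin(beta)*cos(beta)) + tan(phi)/tan(beta)
Cohesion contribution = 6.4 / (18.1*3.5*sin(21)*cos(21))
Cohesion contribution = 0.301962
Friction contribution = tan(26)/tan(21) = 1.27059
Fs = 0.301962 + 1.27059
Fs = 1.573


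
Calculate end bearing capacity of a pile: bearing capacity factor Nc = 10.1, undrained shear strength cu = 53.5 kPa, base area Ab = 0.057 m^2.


Using Qb = Nc * cu * Ab
Qb = 10.1 * 53.5 * 0.057
Qb = 30.8 kN


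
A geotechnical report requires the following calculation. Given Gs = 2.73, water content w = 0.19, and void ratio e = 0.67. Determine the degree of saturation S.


Using S = Gs * w / e
S = 2.73 * 0.19 / 0.67
S = 0.7742


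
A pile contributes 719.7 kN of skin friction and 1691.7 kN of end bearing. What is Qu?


Using Qu = Qf + Qb
Qu = 719.7 + 1691.7
Qu = 2411.4 kN


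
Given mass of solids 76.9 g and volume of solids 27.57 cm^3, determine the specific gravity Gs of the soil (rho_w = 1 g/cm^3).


Result: 2.789

Derivation:
Using Gs = m_s / (V_s * rho_w)
Since rho_w = 1 g/cm^3:
Gs = 76.9 / 27.57
Gs = 2.789


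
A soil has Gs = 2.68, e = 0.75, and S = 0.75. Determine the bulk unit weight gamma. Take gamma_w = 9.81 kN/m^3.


Using gamma = gamma_w * (Gs + S*e) / (1 + e)
Numerator: Gs + S*e = 2.68 + 0.75*0.75 = 3.2425
Denominator: 1 + e = 1 + 0.75 = 1.75
gamma = 9.81 * 3.2425 / 1.75
gamma = 18.177 kN/m^3


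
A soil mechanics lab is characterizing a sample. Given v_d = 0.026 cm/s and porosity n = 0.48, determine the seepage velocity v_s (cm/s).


Using v_s = v_d / n
v_s = 0.026 / 0.48
v_s = 0.05417 cm/s


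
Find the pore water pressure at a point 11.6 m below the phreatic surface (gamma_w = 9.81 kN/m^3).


Using u = gamma_w * h_w
u = 9.81 * 11.6
u = 113.8 kPa


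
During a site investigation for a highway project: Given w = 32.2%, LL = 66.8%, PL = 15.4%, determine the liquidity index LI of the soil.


Result: 0.327

Derivation:
First compute the plasticity index:
PI = LL - PL = 66.8 - 15.4 = 51.4
Then compute the liquidity index:
LI = (w - PL) / PI
LI = (32.2 - 15.4) / 51.4
LI = 0.327


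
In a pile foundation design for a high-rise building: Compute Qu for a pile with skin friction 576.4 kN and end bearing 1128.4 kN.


Using Qu = Qf + Qb
Qu = 576.4 + 1128.4
Qu = 1704.8 kN


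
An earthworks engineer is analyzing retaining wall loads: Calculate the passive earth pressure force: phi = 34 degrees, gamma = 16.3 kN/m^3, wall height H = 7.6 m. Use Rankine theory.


Result: 1665.08 kN/m

Derivation:
Compute passive earth pressure coefficient:
Kp = tan^2(45 + phi/2) = tan^2(62.0) = 3.537132
Compute passive force:
Pp = 0.5 * Kp * gamma * H^2
Pp = 0.5 * 3.537132 * 16.3 * 7.6^2
Pp = 1665.08 kN/m


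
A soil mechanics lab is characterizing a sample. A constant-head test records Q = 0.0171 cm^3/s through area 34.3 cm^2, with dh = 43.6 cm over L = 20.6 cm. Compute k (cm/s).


Compute hydraulic gradient:
i = dh / L = 43.6 / 20.6 = 2.1165
Then apply Darcy's law:
k = Q / (A * i)
k = 0.0171 / (34.3 * 2.1165)
k = 0.0171 / 72.5961
k = 0.000236 cm/s


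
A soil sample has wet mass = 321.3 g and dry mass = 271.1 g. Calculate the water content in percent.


Result: 18.52 %

Derivation:
Using w = (m_wet - m_dry) / m_dry * 100
m_wet - m_dry = 321.3 - 271.1 = 50.2 g
w = 50.2 / 271.1 * 100
w = 18.52 %


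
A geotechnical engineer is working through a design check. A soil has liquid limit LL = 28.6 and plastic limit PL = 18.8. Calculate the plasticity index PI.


Using PI = LL - PL
PI = 28.6 - 18.8
PI = 9.8


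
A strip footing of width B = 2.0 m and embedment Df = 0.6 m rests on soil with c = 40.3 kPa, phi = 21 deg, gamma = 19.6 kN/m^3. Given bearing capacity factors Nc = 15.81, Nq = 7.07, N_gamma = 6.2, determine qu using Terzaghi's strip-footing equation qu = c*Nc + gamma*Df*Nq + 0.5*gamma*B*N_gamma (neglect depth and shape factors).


Result: 841.81 kPa

Derivation:
Compute qu = c*Nc + gamma*Df*Nq + 0.5*gamma*B*N_gamma
Term 1: 40.3 * 15.81 = 637.143
Term 2: 19.6 * 0.6 * 7.07 = 83.1432
Term 3: 0.5 * 19.6 * 2.0 * 6.2 = 121.52
qu = 637.143 + 83.1432 + 121.52
qu = 841.81 kPa


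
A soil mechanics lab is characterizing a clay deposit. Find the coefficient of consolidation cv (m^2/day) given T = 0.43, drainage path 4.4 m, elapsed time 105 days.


Using cv = T * H_dr^2 / t
H_dr^2 = 4.4^2 = 19.36
cv = 0.43 * 19.36 / 105
cv = 0.07928 m^2/day


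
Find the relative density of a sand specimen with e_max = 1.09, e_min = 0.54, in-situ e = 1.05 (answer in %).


Using Dr = (e_max - e) / (e_max - e_min) * 100
e_max - e = 1.09 - 1.05 = 0.04
e_max - e_min = 1.09 - 0.54 = 0.55
Dr = 0.04 / 0.55 * 100
Dr = 7.27 %


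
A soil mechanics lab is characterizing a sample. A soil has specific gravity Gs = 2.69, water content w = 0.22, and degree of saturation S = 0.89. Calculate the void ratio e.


Using the relation e = Gs * w / S
e = 2.69 * 0.22 / 0.89
e = 0.6649


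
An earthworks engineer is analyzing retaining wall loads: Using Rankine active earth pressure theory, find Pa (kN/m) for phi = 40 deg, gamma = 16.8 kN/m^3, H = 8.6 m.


Compute active earth pressure coefficient:
Ka = tan^2(45 - phi/2) = tan^2(25.0) = 0.217443
Compute active force:
Pa = 0.5 * Ka * gamma * H^2
Pa = 0.5 * 0.217443 * 16.8 * 8.6^2
Pa = 135.09 kN/m


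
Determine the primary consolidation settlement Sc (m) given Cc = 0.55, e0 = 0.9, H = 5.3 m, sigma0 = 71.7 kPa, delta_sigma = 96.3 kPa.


Using Sc = Cc * H / (1 + e0) * log10((sigma0 + delta_sigma) / sigma0)
Stress ratio = (71.7 + 96.3) / 71.7 = 2.3431
log10(2.3431) = 0.36979
Cc * H / (1 + e0) = 0.55 * 5.3 / (1 + 0.9) = 1.53421
Sc = 1.53421 * 0.36979
Sc = 0.5673 m


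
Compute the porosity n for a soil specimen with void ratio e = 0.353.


Using the relation n = e / (1 + e)
n = 0.353 / (1 + 0.353)
n = 0.353 / 1.353
n = 0.2609


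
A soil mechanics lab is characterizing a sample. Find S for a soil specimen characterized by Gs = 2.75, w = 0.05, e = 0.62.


Result: 0.2218

Derivation:
Using S = Gs * w / e
S = 2.75 * 0.05 / 0.62
S = 0.2218


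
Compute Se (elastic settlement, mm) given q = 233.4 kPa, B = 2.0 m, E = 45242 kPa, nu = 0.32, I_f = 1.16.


Result: 10.743 mm

Derivation:
Using Se = q * B * (1 - nu^2) * I_f / E
1 - nu^2 = 1 - 0.32^2 = 0.8976
Se = 233.4 * 2.0 * 0.8976 * 1.16 / 45242
Se = 0.010743 m
Convert to mm: Se = 0.010743 * 1000 = 10.743 mm


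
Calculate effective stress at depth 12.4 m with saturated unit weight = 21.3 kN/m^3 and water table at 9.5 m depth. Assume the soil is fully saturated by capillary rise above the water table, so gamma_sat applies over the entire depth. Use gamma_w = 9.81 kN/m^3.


Total stress = gamma_sat * depth
sigma = 21.3 * 12.4 = 264.12 kPa
Pore water pressure u = gamma_w * (depth - d_wt)
u = 9.81 * (12.4 - 9.5) = 28.449 kPa
Effective stress = sigma - u
sigma' = 264.12 - 28.449 = 235.67 kPa


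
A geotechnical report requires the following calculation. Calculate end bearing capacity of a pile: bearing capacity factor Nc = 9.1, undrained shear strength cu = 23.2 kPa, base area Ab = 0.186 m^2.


Using Qb = Nc * cu * Ab
Qb = 9.1 * 23.2 * 0.186
Qb = 39.27 kN


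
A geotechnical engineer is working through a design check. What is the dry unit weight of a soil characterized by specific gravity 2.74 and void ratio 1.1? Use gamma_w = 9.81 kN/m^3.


Result: 12.8 kN/m^3

Derivation:
Using gamma_d = Gs * gamma_w / (1 + e)
gamma_d = 2.74 * 9.81 / (1 + 1.1)
gamma_d = 2.74 * 9.81 / 2.1
gamma_d = 12.8 kN/m^3


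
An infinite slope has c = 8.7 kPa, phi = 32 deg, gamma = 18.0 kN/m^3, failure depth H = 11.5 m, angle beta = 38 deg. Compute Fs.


Using Fs = c / (gamma*H*sin(beta)*cos(beta)) + tan(phi)/tan(beta)
Cohesion contribution = 8.7 / (18.0*11.5*sin(38)*cos(38))
Cohesion contribution = 0.0866313
Friction contribution = tan(32)/tan(38) = 0.799796
Fs = 0.0866313 + 0.799796
Fs = 0.886


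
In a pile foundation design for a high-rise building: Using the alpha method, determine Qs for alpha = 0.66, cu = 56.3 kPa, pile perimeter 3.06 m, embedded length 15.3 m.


Result: 1739.66 kN

Derivation:
Using Qs = alpha * cu * perimeter * L
Qs = 0.66 * 56.3 * 3.06 * 15.3
Qs = 1739.66 kN


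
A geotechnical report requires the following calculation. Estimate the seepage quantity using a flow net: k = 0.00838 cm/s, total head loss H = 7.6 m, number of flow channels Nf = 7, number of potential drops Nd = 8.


Convert k to m/s for unit consistency with H:
k = 0.00838 cm/s = 0.00838 / 100 m/s = 8.38e-05 m/s
Using q = k * H * Nf / Nd
Nf / Nd = 7 / 8 = 0.875
q = 8.38e-05 * 7.6 * 0.875
q = 0.0005573 m^3/s per m


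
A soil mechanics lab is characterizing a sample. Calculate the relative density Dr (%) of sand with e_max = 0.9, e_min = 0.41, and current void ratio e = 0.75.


Result: 30.61 %

Derivation:
Using Dr = (e_max - e) / (e_max - e_min) * 100
e_max - e = 0.9 - 0.75 = 0.15
e_max - e_min = 0.9 - 0.41 = 0.49
Dr = 0.15 / 0.49 * 100
Dr = 30.61 %


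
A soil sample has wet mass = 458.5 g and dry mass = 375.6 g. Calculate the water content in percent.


Using w = (m_wet - m_dry) / m_dry * 100
m_wet - m_dry = 458.5 - 375.6 = 82.9 g
w = 82.9 / 375.6 * 100
w = 22.07 %


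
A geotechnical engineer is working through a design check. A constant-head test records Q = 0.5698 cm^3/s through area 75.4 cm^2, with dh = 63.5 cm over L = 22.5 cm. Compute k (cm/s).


Result: 0.002678 cm/s

Derivation:
Compute hydraulic gradient:
i = dh / L = 63.5 / 22.5 = 2.82222
Then apply Darcy's law:
k = Q / (A * i)
k = 0.5698 / (75.4 * 2.82222)
k = 0.5698 / 212.796
k = 0.002678 cm/s


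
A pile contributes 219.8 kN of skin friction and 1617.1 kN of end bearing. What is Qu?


Result: 1836.9 kN

Derivation:
Using Qu = Qf + Qb
Qu = 219.8 + 1617.1
Qu = 1836.9 kN


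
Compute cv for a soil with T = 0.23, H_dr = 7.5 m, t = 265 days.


Using cv = T * H_dr^2 / t
H_dr^2 = 7.5^2 = 56.25
cv = 0.23 * 56.25 / 265
cv = 0.04882 m^2/day


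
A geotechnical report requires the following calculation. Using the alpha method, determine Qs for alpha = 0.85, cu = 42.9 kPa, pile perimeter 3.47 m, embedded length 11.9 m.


Using Qs = alpha * cu * perimeter * L
Qs = 0.85 * 42.9 * 3.47 * 11.9
Qs = 1505.75 kN


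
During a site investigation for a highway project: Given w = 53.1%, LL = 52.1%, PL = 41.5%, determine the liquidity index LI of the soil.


First compute the plasticity index:
PI = LL - PL = 52.1 - 41.5 = 10.6
Then compute the liquidity index:
LI = (w - PL) / PI
LI = (53.1 - 41.5) / 10.6
LI = 1.094


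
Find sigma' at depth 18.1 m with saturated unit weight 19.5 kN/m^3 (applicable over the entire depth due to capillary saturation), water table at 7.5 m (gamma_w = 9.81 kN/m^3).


Result: 248.96 kPa

Derivation:
Total stress = gamma_sat * depth
sigma = 19.5 * 18.1 = 352.95 kPa
Pore water pressure u = gamma_w * (depth - d_wt)
u = 9.81 * (18.1 - 7.5) = 103.986 kPa
Effective stress = sigma - u
sigma' = 352.95 - 103.986 = 248.96 kPa


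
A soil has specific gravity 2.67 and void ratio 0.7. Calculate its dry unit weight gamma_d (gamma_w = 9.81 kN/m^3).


Using gamma_d = Gs * gamma_w / (1 + e)
gamma_d = 2.67 * 9.81 / (1 + 0.7)
gamma_d = 2.67 * 9.81 / 1.7
gamma_d = 15.407 kN/m^3


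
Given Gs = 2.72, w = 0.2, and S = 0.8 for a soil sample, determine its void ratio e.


Using the relation e = Gs * w / S
e = 2.72 * 0.2 / 0.8
e = 0.68


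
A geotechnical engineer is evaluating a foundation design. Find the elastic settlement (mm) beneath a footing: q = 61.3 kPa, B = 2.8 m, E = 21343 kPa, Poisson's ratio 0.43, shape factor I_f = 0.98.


Result: 6.424 mm

Derivation:
Using Se = q * B * (1 - nu^2) * I_f / E
1 - nu^2 = 1 - 0.43^2 = 0.8151
Se = 61.3 * 2.8 * 0.8151 * 0.98 / 21343
Se = 0.006424 m
Convert to mm: Se = 0.006424 * 1000 = 6.424 mm


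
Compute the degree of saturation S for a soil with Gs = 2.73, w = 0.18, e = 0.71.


Using S = Gs * w / e
S = 2.73 * 0.18 / 0.71
S = 0.6921


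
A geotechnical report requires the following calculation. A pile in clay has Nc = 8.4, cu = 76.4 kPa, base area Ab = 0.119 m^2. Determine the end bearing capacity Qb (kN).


Using Qb = Nc * cu * Ab
Qb = 8.4 * 76.4 * 0.119
Qb = 76.37 kN


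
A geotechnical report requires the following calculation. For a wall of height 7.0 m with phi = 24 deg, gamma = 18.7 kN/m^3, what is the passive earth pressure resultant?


Result: 1086.36 kN/m

Derivation:
Compute passive earth pressure coefficient:
Kp = tan^2(45 + phi/2) = tan^2(57.0) = 2.371184
Compute passive force:
Pp = 0.5 * Kp * gamma * H^2
Pp = 0.5 * 2.371184 * 18.7 * 7.0^2
Pp = 1086.36 kN/m


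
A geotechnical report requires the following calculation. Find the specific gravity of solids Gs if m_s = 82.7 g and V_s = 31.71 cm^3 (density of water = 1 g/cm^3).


Result: 2.608

Derivation:
Using Gs = m_s / (V_s * rho_w)
Since rho_w = 1 g/cm^3:
Gs = 82.7 / 31.71
Gs = 2.608


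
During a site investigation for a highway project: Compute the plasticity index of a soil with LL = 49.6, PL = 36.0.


Result: 13.6

Derivation:
Using PI = LL - PL
PI = 49.6 - 36.0
PI = 13.6


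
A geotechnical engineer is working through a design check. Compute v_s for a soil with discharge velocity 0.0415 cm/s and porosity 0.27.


Result: 0.1537 cm/s

Derivation:
Using v_s = v_d / n
v_s = 0.0415 / 0.27
v_s = 0.1537 cm/s


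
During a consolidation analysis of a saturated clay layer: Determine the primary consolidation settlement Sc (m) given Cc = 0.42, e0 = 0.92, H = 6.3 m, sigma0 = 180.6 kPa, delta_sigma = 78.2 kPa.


Result: 0.2153 m

Derivation:
Using Sc = Cc * H / (1 + e0) * log10((sigma0 + delta_sigma) / sigma0)
Stress ratio = (180.6 + 78.2) / 180.6 = 1.433
log10(1.433) = 0.156247
Cc * H / (1 + e0) = 0.42 * 6.3 / (1 + 0.92) = 1.37813
Sc = 1.37813 * 0.156247
Sc = 0.2153 m


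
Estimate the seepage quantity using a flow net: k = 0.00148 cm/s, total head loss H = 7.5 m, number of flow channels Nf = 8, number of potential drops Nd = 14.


Convert k to m/s for unit consistency with H:
k = 0.00148 cm/s = 0.00148 / 100 m/s = 1.48e-05 m/s
Using q = k * H * Nf / Nd
Nf / Nd = 8 / 14 = 0.5714
q = 1.48e-05 * 7.5 * 0.5714
q = 6.343e-05 m^3/s per m


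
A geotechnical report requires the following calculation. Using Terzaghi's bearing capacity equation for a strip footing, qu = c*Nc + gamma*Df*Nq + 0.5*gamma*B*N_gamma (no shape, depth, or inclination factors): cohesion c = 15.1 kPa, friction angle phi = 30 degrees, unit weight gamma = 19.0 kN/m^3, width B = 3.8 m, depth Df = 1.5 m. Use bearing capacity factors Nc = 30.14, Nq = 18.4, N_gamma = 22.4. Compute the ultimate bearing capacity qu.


Compute qu = c*Nc + gamma*Df*Nq + 0.5*gamma*B*N_gamma
Term 1: 15.1 * 30.14 = 455.114
Term 2: 19.0 * 1.5 * 18.4 = 524.4
Term 3: 0.5 * 19.0 * 3.8 * 22.4 = 808.64
qu = 455.114 + 524.4 + 808.64
qu = 1788.15 kPa


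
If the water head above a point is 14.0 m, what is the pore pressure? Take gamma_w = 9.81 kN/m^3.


Using u = gamma_w * h_w
u = 9.81 * 14.0
u = 137.34 kPa


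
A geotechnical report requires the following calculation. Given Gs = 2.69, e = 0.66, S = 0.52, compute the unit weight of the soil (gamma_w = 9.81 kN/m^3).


Using gamma = gamma_w * (Gs + S*e) / (1 + e)
Numerator: Gs + S*e = 2.69 + 0.52*0.66 = 3.0332
Denominator: 1 + e = 1 + 0.66 = 1.66
gamma = 9.81 * 3.0332 / 1.66
gamma = 17.925 kN/m^3


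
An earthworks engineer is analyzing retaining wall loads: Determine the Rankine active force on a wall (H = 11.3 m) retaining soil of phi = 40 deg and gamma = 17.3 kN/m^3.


Result: 240.17 kN/m

Derivation:
Compute active earth pressure coefficient:
Ka = tan^2(45 - phi/2) = tan^2(25.0) = 0.217443
Compute active force:
Pa = 0.5 * Ka * gamma * H^2
Pa = 0.5 * 0.217443 * 17.3 * 11.3^2
Pa = 240.17 kN/m


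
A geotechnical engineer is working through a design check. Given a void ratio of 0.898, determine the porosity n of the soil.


Using the relation n = e / (1 + e)
n = 0.898 / (1 + 0.898)
n = 0.898 / 1.898
n = 0.4731


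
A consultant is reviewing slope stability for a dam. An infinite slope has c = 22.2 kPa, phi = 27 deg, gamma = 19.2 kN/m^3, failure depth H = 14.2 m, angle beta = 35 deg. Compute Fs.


Using Fs = c / (gamma*H*sin(beta)*cos(beta)) + tan(phi)/tan(beta)
Cohesion contribution = 22.2 / (19.2*14.2*sin(35)*cos(35))
Cohesion contribution = 0.173304
Friction contribution = tan(27)/tan(35) = 0.727678
Fs = 0.173304 + 0.727678
Fs = 0.901


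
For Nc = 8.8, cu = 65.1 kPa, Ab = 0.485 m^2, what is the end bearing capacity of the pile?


Using Qb = Nc * cu * Ab
Qb = 8.8 * 65.1 * 0.485
Qb = 277.85 kN


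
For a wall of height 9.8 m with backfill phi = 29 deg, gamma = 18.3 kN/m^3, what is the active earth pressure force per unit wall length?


Result: 304.91 kN/m

Derivation:
Compute active earth pressure coefficient:
Ka = tan^2(45 - phi/2) = tan^2(30.5) = 0.346974
Compute active force:
Pa = 0.5 * Ka * gamma * H^2
Pa = 0.5 * 0.346974 * 18.3 * 9.8^2
Pa = 304.91 kN/m


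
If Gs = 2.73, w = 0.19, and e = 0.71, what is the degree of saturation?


Using S = Gs * w / e
S = 2.73 * 0.19 / 0.71
S = 0.7306


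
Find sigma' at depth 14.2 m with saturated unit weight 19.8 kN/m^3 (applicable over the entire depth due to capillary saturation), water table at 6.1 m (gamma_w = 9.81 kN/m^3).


Total stress = gamma_sat * depth
sigma = 19.8 * 14.2 = 281.16 kPa
Pore water pressure u = gamma_w * (depth - d_wt)
u = 9.81 * (14.2 - 6.1) = 79.461 kPa
Effective stress = sigma - u
sigma' = 281.16 - 79.461 = 201.7 kPa


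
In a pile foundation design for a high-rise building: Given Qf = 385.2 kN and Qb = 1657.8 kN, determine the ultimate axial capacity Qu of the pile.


Using Qu = Qf + Qb
Qu = 385.2 + 1657.8
Qu = 2043.0 kN


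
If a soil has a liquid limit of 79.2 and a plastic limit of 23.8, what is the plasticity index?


Result: 55.4

Derivation:
Using PI = LL - PL
PI = 79.2 - 23.8
PI = 55.4


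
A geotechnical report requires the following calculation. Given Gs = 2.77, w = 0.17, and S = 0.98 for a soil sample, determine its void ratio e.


Using the relation e = Gs * w / S
e = 2.77 * 0.17 / 0.98
e = 0.4805


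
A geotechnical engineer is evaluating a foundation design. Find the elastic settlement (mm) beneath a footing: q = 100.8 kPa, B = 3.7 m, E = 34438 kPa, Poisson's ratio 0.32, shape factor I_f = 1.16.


Using Se = q * B * (1 - nu^2) * I_f / E
1 - nu^2 = 1 - 0.32^2 = 0.8976
Se = 100.8 * 3.7 * 0.8976 * 1.16 / 34438
Se = 0.011276 m
Convert to mm: Se = 0.011276 * 1000 = 11.276 mm


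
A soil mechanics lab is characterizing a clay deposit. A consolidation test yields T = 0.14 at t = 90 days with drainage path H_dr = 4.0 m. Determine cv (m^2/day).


Using cv = T * H_dr^2 / t
H_dr^2 = 4.0^2 = 16.0
cv = 0.14 * 16.0 / 90
cv = 0.02489 m^2/day


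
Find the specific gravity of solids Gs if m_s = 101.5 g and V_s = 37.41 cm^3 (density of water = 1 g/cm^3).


Using Gs = m_s / (V_s * rho_w)
Since rho_w = 1 g/cm^3:
Gs = 101.5 / 37.41
Gs = 2.713


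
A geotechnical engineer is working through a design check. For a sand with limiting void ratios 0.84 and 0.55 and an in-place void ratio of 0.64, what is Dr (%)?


Using Dr = (e_max - e) / (e_max - e_min) * 100
e_max - e = 0.84 - 0.64 = 0.2
e_max - e_min = 0.84 - 0.55 = 0.29
Dr = 0.2 / 0.29 * 100
Dr = 68.97 %


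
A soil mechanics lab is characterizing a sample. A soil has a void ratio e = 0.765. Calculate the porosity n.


Result: 0.4334

Derivation:
Using the relation n = e / (1 + e)
n = 0.765 / (1 + 0.765)
n = 0.765 / 1.765
n = 0.4334


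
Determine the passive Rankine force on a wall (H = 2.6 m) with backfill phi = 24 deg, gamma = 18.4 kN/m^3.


Compute passive earth pressure coefficient:
Kp = tan^2(45 + phi/2) = tan^2(57.0) = 2.371184
Compute passive force:
Pp = 0.5 * Kp * gamma * H^2
Pp = 0.5 * 2.371184 * 18.4 * 2.6^2
Pp = 147.47 kN/m


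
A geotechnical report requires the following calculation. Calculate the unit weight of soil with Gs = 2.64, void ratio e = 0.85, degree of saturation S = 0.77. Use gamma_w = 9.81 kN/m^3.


Result: 17.47 kN/m^3

Derivation:
Using gamma = gamma_w * (Gs + S*e) / (1 + e)
Numerator: Gs + S*e = 2.64 + 0.77*0.85 = 3.2945
Denominator: 1 + e = 1 + 0.85 = 1.85
gamma = 9.81 * 3.2945 / 1.85
gamma = 17.47 kN/m^3


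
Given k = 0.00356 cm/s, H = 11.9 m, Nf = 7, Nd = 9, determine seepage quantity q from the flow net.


Convert k to m/s for unit consistency with H:
k = 0.00356 cm/s = 0.00356 / 100 m/s = 3.56e-05 m/s
Using q = k * H * Nf / Nd
Nf / Nd = 7 / 9 = 0.7778
q = 3.56e-05 * 11.9 * 0.7778
q = 0.0003295 m^3/s per m


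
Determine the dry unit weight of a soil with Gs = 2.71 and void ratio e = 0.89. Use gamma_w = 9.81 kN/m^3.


Using gamma_d = Gs * gamma_w / (1 + e)
gamma_d = 2.71 * 9.81 / (1 + 0.89)
gamma_d = 2.71 * 9.81 / 1.89
gamma_d = 14.066 kN/m^3


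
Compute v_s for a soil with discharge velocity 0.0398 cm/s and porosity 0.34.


Using v_s = v_d / n
v_s = 0.0398 / 0.34
v_s = 0.11706 cm/s


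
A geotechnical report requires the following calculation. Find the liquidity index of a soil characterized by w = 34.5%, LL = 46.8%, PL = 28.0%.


First compute the plasticity index:
PI = LL - PL = 46.8 - 28.0 = 18.8
Then compute the liquidity index:
LI = (w - PL) / PI
LI = (34.5 - 28.0) / 18.8
LI = 0.346


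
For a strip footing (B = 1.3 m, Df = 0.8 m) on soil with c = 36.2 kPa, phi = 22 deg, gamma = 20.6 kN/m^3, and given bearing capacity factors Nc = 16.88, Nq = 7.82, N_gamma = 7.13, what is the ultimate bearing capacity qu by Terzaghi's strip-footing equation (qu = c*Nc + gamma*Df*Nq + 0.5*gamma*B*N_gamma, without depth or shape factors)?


Compute qu = c*Nc + gamma*Df*Nq + 0.5*gamma*B*N_gamma
Term 1: 36.2 * 16.88 = 611.056
Term 2: 20.6 * 0.8 * 7.82 = 128.8736
Term 3: 0.5 * 20.6 * 1.3 * 7.13 = 95.4707
qu = 611.056 + 128.8736 + 95.4707
qu = 835.4 kPa


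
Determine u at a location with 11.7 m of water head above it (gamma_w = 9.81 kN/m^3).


Using u = gamma_w * h_w
u = 9.81 * 11.7
u = 114.78 kPa


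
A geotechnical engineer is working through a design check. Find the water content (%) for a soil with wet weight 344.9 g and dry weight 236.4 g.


Using w = (m_wet - m_dry) / m_dry * 100
m_wet - m_dry = 344.9 - 236.4 = 108.5 g
w = 108.5 / 236.4 * 100
w = 45.9 %


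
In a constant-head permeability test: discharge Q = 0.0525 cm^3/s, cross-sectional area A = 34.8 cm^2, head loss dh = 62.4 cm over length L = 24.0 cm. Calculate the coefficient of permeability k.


Result: 0.00058 cm/s

Derivation:
Compute hydraulic gradient:
i = dh / L = 62.4 / 24.0 = 2.6
Then apply Darcy's law:
k = Q / (A * i)
k = 0.0525 / (34.8 * 2.6)
k = 0.0525 / 90.48
k = 0.00058 cm/s


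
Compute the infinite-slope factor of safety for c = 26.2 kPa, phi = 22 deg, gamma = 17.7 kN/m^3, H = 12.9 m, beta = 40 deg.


Using Fs = c / (gamma*H*sin(beta)*cos(beta)) + tan(phi)/tan(beta)
Cohesion contribution = 26.2 / (17.7*12.9*sin(40)*cos(40))
Cohesion contribution = 0.233033
Friction contribution = tan(22)/tan(40) = 0.4815
Fs = 0.233033 + 0.4815
Fs = 0.715


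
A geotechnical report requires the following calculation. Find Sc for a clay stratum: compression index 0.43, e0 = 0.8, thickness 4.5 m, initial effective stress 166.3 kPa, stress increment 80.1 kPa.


Using Sc = Cc * H / (1 + e0) * log10((sigma0 + delta_sigma) / sigma0)
Stress ratio = (166.3 + 80.1) / 166.3 = 1.48166
log10(1.48166) = 0.170748
Cc * H / (1 + e0) = 0.43 * 4.5 / (1 + 0.8) = 1.075
Sc = 1.075 * 0.170748
Sc = 0.1836 m


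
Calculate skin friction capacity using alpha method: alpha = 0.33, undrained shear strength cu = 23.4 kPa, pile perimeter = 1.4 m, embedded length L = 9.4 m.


Using Qs = alpha * cu * perimeter * L
Qs = 0.33 * 23.4 * 1.4 * 9.4
Qs = 101.62 kN


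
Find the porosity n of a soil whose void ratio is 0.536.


Result: 0.349

Derivation:
Using the relation n = e / (1 + e)
n = 0.536 / (1 + 0.536)
n = 0.536 / 1.536
n = 0.349


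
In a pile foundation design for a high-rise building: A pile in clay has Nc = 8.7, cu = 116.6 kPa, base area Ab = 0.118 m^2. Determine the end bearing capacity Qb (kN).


Using Qb = Nc * cu * Ab
Qb = 8.7 * 116.6 * 0.118
Qb = 119.7 kN


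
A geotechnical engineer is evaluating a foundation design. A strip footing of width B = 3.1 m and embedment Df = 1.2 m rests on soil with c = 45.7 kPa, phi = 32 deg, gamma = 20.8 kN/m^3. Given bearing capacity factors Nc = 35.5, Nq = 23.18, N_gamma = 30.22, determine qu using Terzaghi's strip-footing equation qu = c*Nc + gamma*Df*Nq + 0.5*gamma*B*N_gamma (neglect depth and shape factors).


Result: 3175.22 kPa

Derivation:
Compute qu = c*Nc + gamma*Df*Nq + 0.5*gamma*B*N_gamma
Term 1: 45.7 * 35.5 = 1622.35
Term 2: 20.8 * 1.2 * 23.18 = 578.5728
Term 3: 0.5 * 20.8 * 3.1 * 30.22 = 974.2928
qu = 1622.35 + 578.5728 + 974.2928
qu = 3175.22 kPa


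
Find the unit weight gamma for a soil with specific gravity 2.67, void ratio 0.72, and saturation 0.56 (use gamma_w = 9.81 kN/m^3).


Result: 17.528 kN/m^3

Derivation:
Using gamma = gamma_w * (Gs + S*e) / (1 + e)
Numerator: Gs + S*e = 2.67 + 0.56*0.72 = 3.0732
Denominator: 1 + e = 1 + 0.72 = 1.72
gamma = 9.81 * 3.0732 / 1.72
gamma = 17.528 kN/m^3


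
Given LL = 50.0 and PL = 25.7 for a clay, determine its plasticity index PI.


Using PI = LL - PL
PI = 50.0 - 25.7
PI = 24.3


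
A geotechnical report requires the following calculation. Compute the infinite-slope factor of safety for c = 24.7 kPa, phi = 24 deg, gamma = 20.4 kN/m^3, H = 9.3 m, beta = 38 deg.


Result: 0.838

Derivation:
Using Fs = c / (gamma*H*sin(beta)*cos(beta)) + tan(phi)/tan(beta)
Cohesion contribution = 24.7 / (20.4*9.3*sin(38)*cos(38))
Cohesion contribution = 0.268355
Friction contribution = tan(24)/tan(38) = 0.569867
Fs = 0.268355 + 0.569867
Fs = 0.838


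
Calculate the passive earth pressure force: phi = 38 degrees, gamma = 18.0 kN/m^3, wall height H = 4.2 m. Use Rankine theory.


Compute passive earth pressure coefficient:
Kp = tan^2(45 + phi/2) = tan^2(64.0) = 4.203746
Compute passive force:
Pp = 0.5 * Kp * gamma * H^2
Pp = 0.5 * 4.203746 * 18.0 * 4.2^2
Pp = 667.39 kN/m


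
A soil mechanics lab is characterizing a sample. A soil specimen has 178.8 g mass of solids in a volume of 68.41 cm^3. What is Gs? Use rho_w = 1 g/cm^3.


Using Gs = m_s / (V_s * rho_w)
Since rho_w = 1 g/cm^3:
Gs = 178.8 / 68.41
Gs = 2.614


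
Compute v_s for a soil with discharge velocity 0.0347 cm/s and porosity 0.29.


Using v_s = v_d / n
v_s = 0.0347 / 0.29
v_s = 0.11966 cm/s


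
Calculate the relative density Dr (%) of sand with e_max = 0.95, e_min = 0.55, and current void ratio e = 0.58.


Result: 92.5 %

Derivation:
Using Dr = (e_max - e) / (e_max - e_min) * 100
e_max - e = 0.95 - 0.58 = 0.37
e_max - e_min = 0.95 - 0.55 = 0.4
Dr = 0.37 / 0.4 * 100
Dr = 92.5 %


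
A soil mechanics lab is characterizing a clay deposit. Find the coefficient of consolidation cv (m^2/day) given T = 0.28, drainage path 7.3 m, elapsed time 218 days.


Result: 0.06845 m^2/day

Derivation:
Using cv = T * H_dr^2 / t
H_dr^2 = 7.3^2 = 53.29
cv = 0.28 * 53.29 / 218
cv = 0.06845 m^2/day


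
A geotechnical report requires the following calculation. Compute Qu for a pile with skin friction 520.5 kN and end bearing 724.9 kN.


Using Qu = Qf + Qb
Qu = 520.5 + 724.9
Qu = 1245.4 kN


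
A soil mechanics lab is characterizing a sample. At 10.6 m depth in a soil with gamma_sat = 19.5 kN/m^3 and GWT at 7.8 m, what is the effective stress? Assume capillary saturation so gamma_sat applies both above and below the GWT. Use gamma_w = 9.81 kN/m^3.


Result: 179.23 kPa

Derivation:
Total stress = gamma_sat * depth
sigma = 19.5 * 10.6 = 206.7 kPa
Pore water pressure u = gamma_w * (depth - d_wt)
u = 9.81 * (10.6 - 7.8) = 27.468 kPa
Effective stress = sigma - u
sigma' = 206.7 - 27.468 = 179.23 kPa


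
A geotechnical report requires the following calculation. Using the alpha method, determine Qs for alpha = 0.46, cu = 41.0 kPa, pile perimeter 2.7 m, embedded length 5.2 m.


Using Qs = alpha * cu * perimeter * L
Qs = 0.46 * 41.0 * 2.7 * 5.2
Qs = 264.79 kN


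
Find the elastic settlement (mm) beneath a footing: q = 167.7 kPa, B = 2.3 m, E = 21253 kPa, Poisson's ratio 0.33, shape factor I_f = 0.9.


Using Se = q * B * (1 - nu^2) * I_f / E
1 - nu^2 = 1 - 0.33^2 = 0.8911
Se = 167.7 * 2.3 * 0.8911 * 0.9 / 21253
Se = 0.014555 m
Convert to mm: Se = 0.014555 * 1000 = 14.555 mm


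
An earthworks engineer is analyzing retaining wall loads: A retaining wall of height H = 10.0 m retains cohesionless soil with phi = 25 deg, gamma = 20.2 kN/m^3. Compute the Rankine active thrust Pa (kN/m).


Compute active earth pressure coefficient:
Ka = tan^2(45 - phi/2) = tan^2(32.5) = 0.405859
Compute active force:
Pa = 0.5 * Ka * gamma * H^2
Pa = 0.5 * 0.405859 * 20.2 * 10.0^2
Pa = 409.92 kN/m


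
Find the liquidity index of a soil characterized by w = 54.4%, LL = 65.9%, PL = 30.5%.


First compute the plasticity index:
PI = LL - PL = 65.9 - 30.5 = 35.4
Then compute the liquidity index:
LI = (w - PL) / PI
LI = (54.4 - 30.5) / 35.4
LI = 0.675


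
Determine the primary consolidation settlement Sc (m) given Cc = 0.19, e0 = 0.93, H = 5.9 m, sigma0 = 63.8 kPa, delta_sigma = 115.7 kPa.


Result: 0.2609 m

Derivation:
Using Sc = Cc * H / (1 + e0) * log10((sigma0 + delta_sigma) / sigma0)
Stress ratio = (63.8 + 115.7) / 63.8 = 2.81348
log10(2.81348) = 0.449244
Cc * H / (1 + e0) = 0.19 * 5.9 / (1 + 0.93) = 0.580829
Sc = 0.580829 * 0.449244
Sc = 0.2609 m


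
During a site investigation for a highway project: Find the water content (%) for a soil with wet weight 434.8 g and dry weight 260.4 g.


Result: 66.97 %

Derivation:
Using w = (m_wet - m_dry) / m_dry * 100
m_wet - m_dry = 434.8 - 260.4 = 174.4 g
w = 174.4 / 260.4 * 100
w = 66.97 %


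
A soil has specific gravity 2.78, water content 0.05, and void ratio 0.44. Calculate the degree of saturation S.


Using S = Gs * w / e
S = 2.78 * 0.05 / 0.44
S = 0.3159


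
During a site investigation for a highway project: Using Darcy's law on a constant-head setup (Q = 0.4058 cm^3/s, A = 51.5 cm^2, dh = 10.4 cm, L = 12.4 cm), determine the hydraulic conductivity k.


Result: 0.009395 cm/s

Derivation:
Compute hydraulic gradient:
i = dh / L = 10.4 / 12.4 = 0.83871
Then apply Darcy's law:
k = Q / (A * i)
k = 0.4058 / (51.5 * 0.83871)
k = 0.4058 / 43.1935
k = 0.009395 cm/s


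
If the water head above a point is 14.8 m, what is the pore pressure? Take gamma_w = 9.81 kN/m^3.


Result: 145.19 kPa

Derivation:
Using u = gamma_w * h_w
u = 9.81 * 14.8
u = 145.19 kPa


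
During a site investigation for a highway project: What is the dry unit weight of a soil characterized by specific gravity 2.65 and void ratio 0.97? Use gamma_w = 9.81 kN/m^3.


Using gamma_d = Gs * gamma_w / (1 + e)
gamma_d = 2.65 * 9.81 / (1 + 0.97)
gamma_d = 2.65 * 9.81 / 1.97
gamma_d = 13.196 kN/m^3


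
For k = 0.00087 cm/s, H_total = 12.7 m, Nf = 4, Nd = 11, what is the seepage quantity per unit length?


Convert k to m/s for unit consistency with H:
k = 0.00087 cm/s = 0.00087 / 100 m/s = 8.7e-06 m/s
Using q = k * H * Nf / Nd
Nf / Nd = 4 / 11 = 0.3636
q = 8.7e-06 * 12.7 * 0.3636
q = 4.018e-05 m^3/s per m


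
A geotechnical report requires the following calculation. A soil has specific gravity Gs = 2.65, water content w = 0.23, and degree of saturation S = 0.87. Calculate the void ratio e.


Result: 0.7006

Derivation:
Using the relation e = Gs * w / S
e = 2.65 * 0.23 / 0.87
e = 0.7006


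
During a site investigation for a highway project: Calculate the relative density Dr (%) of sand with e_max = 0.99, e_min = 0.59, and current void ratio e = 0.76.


Using Dr = (e_max - e) / (e_max - e_min) * 100
e_max - e = 0.99 - 0.76 = 0.23
e_max - e_min = 0.99 - 0.59 = 0.4
Dr = 0.23 / 0.4 * 100
Dr = 57.5 %


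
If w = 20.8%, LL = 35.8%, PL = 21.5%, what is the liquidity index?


First compute the plasticity index:
PI = LL - PL = 35.8 - 21.5 = 14.3
Then compute the liquidity index:
LI = (w - PL) / PI
LI = (20.8 - 21.5) / 14.3
LI = -0.049


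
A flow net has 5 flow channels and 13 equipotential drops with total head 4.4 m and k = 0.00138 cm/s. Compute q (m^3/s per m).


Result: 2.335e-05 m^3/s per m

Derivation:
Convert k to m/s for unit consistency with H:
k = 0.00138 cm/s = 0.00138 / 100 m/s = 1.38e-05 m/s
Using q = k * H * Nf / Nd
Nf / Nd = 5 / 13 = 0.3846
q = 1.38e-05 * 4.4 * 0.3846
q = 2.335e-05 m^3/s per m


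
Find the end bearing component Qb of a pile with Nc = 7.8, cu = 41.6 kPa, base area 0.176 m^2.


Result: 57.11 kN

Derivation:
Using Qb = Nc * cu * Ab
Qb = 7.8 * 41.6 * 0.176
Qb = 57.11 kN


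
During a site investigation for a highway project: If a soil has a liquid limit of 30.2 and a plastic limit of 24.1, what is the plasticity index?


Result: 6.1

Derivation:
Using PI = LL - PL
PI = 30.2 - 24.1
PI = 6.1


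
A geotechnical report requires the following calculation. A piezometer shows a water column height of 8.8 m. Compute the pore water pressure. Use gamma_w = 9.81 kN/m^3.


Result: 86.33 kPa

Derivation:
Using u = gamma_w * h_w
u = 9.81 * 8.8
u = 86.33 kPa


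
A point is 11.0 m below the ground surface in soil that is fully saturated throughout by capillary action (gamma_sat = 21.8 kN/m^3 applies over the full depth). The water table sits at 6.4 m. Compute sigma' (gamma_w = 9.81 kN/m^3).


Total stress = gamma_sat * depth
sigma = 21.8 * 11.0 = 239.8 kPa
Pore water pressure u = gamma_w * (depth - d_wt)
u = 9.81 * (11.0 - 6.4) = 45.126 kPa
Effective stress = sigma - u
sigma' = 239.8 - 45.126 = 194.67 kPa


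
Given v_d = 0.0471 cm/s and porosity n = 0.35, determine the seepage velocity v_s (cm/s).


Using v_s = v_d / n
v_s = 0.0471 / 0.35
v_s = 0.13457 cm/s


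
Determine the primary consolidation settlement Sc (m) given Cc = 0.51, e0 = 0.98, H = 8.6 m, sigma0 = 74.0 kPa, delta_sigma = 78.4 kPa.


Result: 0.695 m

Derivation:
Using Sc = Cc * H / (1 + e0) * log10((sigma0 + delta_sigma) / sigma0)
Stress ratio = (74.0 + 78.4) / 74.0 = 2.05946
log10(2.05946) = 0.313753
Cc * H / (1 + e0) = 0.51 * 8.6 / (1 + 0.98) = 2.21515
Sc = 2.21515 * 0.313753
Sc = 0.695 m


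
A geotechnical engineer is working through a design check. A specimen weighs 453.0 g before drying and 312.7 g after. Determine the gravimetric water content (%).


Using w = (m_wet - m_dry) / m_dry * 100
m_wet - m_dry = 453.0 - 312.7 = 140.3 g
w = 140.3 / 312.7 * 100
w = 44.87 %


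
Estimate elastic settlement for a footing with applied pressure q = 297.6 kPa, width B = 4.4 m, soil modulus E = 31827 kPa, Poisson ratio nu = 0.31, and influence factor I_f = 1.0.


Result: 37.189 mm

Derivation:
Using Se = q * B * (1 - nu^2) * I_f / E
1 - nu^2 = 1 - 0.31^2 = 0.9039
Se = 297.6 * 4.4 * 0.9039 * 1.0 / 31827
Se = 0.037189 m
Convert to mm: Se = 0.037189 * 1000 = 37.189 mm


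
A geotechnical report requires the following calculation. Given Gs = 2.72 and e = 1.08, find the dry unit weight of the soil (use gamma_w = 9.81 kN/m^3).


Using gamma_d = Gs * gamma_w / (1 + e)
gamma_d = 2.72 * 9.81 / (1 + 1.08)
gamma_d = 2.72 * 9.81 / 2.08
gamma_d = 12.828 kN/m^3


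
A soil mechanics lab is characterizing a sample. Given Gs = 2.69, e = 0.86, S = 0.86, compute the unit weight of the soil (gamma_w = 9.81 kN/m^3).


Using gamma = gamma_w * (Gs + S*e) / (1 + e)
Numerator: Gs + S*e = 2.69 + 0.86*0.86 = 3.4296
Denominator: 1 + e = 1 + 0.86 = 1.86
gamma = 9.81 * 3.4296 / 1.86
gamma = 18.088 kN/m^3


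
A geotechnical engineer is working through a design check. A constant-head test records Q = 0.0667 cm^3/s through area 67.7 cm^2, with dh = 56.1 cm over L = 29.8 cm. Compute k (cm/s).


Compute hydraulic gradient:
i = dh / L = 56.1 / 29.8 = 1.88255
Then apply Darcy's law:
k = Q / (A * i)
k = 0.0667 / (67.7 * 1.88255)
k = 0.0667 / 127.449
k = 0.000523 cm/s


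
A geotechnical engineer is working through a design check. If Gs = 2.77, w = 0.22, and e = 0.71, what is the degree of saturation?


Using S = Gs * w / e
S = 2.77 * 0.22 / 0.71
S = 0.8583


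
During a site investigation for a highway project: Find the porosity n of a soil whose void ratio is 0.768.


Result: 0.4344

Derivation:
Using the relation n = e / (1 + e)
n = 0.768 / (1 + 0.768)
n = 0.768 / 1.768
n = 0.4344


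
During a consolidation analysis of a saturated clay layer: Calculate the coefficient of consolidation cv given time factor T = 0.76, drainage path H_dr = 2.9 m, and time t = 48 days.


Using cv = T * H_dr^2 / t
H_dr^2 = 2.9^2 = 8.41
cv = 0.76 * 8.41 / 48
cv = 0.13316 m^2/day


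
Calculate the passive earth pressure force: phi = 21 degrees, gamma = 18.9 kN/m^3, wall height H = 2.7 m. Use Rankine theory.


Compute passive earth pressure coefficient:
Kp = tan^2(45 + phi/2) = tan^2(55.5) = 2.117051
Compute passive force:
Pp = 0.5 * Kp * gamma * H^2
Pp = 0.5 * 2.117051 * 18.9 * 2.7^2
Pp = 145.84 kN/m


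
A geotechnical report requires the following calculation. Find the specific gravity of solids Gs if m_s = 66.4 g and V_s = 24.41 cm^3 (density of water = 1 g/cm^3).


Result: 2.72

Derivation:
Using Gs = m_s / (V_s * rho_w)
Since rho_w = 1 g/cm^3:
Gs = 66.4 / 24.41
Gs = 2.72


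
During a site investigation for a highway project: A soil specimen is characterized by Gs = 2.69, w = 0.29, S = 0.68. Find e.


Result: 1.1472

Derivation:
Using the relation e = Gs * w / S
e = 2.69 * 0.29 / 0.68
e = 1.1472


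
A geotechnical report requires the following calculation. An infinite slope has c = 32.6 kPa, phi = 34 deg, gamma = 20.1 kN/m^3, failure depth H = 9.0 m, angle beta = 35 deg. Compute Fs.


Using Fs = c / (gamma*H*sin(beta)*cos(beta)) + tan(phi)/tan(beta)
Cohesion contribution = 32.6 / (20.1*9.0*sin(35)*cos(35))
Cohesion contribution = 0.383551
Friction contribution = tan(34)/tan(35) = 0.963298
Fs = 0.383551 + 0.963298
Fs = 1.347
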